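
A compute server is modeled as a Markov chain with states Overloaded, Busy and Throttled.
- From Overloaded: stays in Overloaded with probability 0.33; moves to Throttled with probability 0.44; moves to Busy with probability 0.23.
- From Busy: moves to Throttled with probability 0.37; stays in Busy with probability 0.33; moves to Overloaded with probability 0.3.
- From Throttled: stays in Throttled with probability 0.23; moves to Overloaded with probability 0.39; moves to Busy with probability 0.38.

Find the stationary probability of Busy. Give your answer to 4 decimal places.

Let the stationary distribution be π with π = πP and π_1 + π_2 + π_3 = 1.
π_1 = 0.33·π_1 + 0.3·π_2 + 0.39·π_3
π_2 = 0.23·π_1 + 0.33·π_2 + 0.38·π_3
Solving with the normalization constraint gives π = (0.3413, 0.3131, 0.3455).
So the stationary probability of Busy is 0.3131.

0.3131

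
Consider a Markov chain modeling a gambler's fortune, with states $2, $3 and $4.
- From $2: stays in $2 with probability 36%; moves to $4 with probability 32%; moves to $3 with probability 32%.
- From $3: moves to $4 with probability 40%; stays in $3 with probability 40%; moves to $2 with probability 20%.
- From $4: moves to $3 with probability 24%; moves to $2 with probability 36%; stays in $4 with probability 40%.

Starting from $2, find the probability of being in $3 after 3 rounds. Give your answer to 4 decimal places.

Propagate the distribution vector 3 rounds from $2.
After 0 rounds: (1.0000, 0.0000, 0.0000)
After 1 round: (0.3600, 0.3200, 0.3200)
After 2 rounds: (0.3088, 0.3200, 0.3712)
After 3 rounds: (0.3088, 0.3159, 0.3753)
P(in $3 after 3 rounds) = 0.3159

0.3159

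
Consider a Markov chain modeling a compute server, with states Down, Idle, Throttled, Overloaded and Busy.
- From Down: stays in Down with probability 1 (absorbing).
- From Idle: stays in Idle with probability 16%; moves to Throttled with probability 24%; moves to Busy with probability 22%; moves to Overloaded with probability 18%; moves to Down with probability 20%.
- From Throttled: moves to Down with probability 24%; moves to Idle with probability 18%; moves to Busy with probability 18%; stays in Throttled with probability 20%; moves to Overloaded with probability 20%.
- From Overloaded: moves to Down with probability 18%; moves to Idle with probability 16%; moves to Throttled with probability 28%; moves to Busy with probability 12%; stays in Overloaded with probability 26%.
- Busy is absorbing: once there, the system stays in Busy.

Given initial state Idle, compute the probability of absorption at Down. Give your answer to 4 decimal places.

Let h(s) be the probability of absorption at Down starting from transient state s. Then h(Down) = 1 and h(Busy) = 0. By first-step analysis:
h(Idle) = 0.2·1 + 0.16·h(Idle) + 0.24·h(Throttled) + 0.18·h(Overloaded) + 0.22·0
h(Throttled) = 0.24·1 + 0.18·h(Idle) + 0.2·h(Throttled) + 0.2·h(Overloaded) + 0.18·0
h(Overloaded) = 0.18·1 + 0.16·h(Idle) + 0.28·h(Throttled) + 0.26·h(Overloaded) + 0.12·0
Solving: h(Idle) = 0.5191, h(Throttled) = 0.5585, h(Overloaded) = 0.5668.
Starting from Idle, the probability is 0.5191.

0.5191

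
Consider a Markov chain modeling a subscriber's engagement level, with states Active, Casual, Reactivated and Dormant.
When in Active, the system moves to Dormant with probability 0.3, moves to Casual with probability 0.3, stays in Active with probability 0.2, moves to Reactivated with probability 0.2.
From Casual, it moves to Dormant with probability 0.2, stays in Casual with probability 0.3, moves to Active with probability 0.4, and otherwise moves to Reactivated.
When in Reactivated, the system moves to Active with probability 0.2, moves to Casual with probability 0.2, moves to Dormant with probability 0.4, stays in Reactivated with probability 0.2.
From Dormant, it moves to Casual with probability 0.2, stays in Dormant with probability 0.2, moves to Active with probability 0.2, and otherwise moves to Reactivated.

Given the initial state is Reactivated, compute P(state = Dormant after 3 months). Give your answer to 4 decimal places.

Propagate the distribution vector 3 months from Reactivated.
After 0 months: (0.0000, 0.0000, 1.0000, 0.0000)
After 1 month: (0.2000, 0.2000, 0.2000, 0.4000)
After 2 months: (0.2400, 0.2400, 0.2600, 0.2600)
After 3 months: (0.2480, 0.2480, 0.2280, 0.2760)
P(in Dormant after 3 months) = 0.2760

0.2760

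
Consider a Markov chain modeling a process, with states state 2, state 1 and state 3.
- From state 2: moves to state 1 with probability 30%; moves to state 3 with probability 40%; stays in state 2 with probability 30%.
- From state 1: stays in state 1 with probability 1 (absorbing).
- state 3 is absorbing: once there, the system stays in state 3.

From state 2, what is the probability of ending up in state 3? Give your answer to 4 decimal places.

Let h(s) be the probability of absorption at state 3 starting from transient state s. Then h(state 3) = 1 and h(state 1) = 0. By first-step analysis:
h(state 2) = 0.3·h(state 2) + 0.3·0 + 0.4·1
Solving: h(state 2) = 0.5714.
Starting from state 2, the probability is 0.5714.

0.5714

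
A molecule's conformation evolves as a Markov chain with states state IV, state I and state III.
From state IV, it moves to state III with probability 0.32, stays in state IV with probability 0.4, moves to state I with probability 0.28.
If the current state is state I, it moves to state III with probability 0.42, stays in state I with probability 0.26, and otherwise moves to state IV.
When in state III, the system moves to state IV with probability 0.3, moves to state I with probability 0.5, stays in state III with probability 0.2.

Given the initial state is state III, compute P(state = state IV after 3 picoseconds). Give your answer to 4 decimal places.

Propagate the distribution vector 3 picoseconds from state III.
After 0 picoseconds: (0.0000, 0.0000, 1.0000)
After 1 picosecond: (0.3000, 0.5000, 0.2000)
After 2 picoseconds: (0.3400, 0.3140, 0.3460)
After 3 picoseconds: (0.3403, 0.3498, 0.3099)
P(in state IV after 3 picoseconds) = 0.3403

0.3403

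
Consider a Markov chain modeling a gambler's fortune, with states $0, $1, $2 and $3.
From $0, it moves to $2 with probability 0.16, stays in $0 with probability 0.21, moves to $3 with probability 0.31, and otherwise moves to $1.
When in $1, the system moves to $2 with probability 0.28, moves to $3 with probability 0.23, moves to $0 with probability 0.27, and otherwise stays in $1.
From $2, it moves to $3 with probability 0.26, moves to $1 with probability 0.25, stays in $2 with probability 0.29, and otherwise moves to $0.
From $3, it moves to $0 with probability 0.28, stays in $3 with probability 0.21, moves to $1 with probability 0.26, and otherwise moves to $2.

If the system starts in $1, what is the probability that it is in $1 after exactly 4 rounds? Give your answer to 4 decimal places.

Propagate the distribution vector 4 rounds from $1.
After 0 rounds: (0.0000, 1.0000, 0.0000, 0.0000)
After 1 round: (0.2700, 0.2200, 0.2800, 0.2300)
After 2 rounds: (0.2365, 0.2646, 0.2435, 0.2554)
After 3 rounds: (0.2413, 0.2612, 0.2464, 0.2511)
After 4 rounds: (0.2408, 0.2616, 0.2460, 0.2517)
P(in $1 after 4 rounds) = 0.2616

0.2616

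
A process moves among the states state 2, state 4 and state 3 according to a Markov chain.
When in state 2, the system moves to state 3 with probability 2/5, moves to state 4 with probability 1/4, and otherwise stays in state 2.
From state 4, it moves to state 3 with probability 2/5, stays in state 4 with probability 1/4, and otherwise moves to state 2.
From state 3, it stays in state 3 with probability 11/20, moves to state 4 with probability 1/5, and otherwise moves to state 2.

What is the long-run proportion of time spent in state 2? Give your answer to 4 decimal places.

0.3029

Let the stationary distribution be π with π = πP and π_1 + π_2 + π_3 = 1.
π_1 = 0.35·π_1 + 0.35·π_2 + 0.25·π_3
π_2 = 0.25·π_1 + 0.25·π_2 + 0.2·π_3
Solving with the normalization constraint gives π = (0.3029, 0.2265, 0.4706).
So the stationary probability of state 2 is 0.3029.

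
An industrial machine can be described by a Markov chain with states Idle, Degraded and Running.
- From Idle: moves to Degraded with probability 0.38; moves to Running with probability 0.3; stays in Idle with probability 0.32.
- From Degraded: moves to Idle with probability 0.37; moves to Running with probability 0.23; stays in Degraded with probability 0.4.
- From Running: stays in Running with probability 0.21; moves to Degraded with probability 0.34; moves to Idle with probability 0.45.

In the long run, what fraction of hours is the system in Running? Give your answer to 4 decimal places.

0.2510

Let the stationary distribution be π with π = πP and π_1 + π_2 + π_3 = 1.
π_1 = 0.32·π_1 + 0.37·π_2 + 0.45·π_3
π_2 = 0.38·π_1 + 0.4·π_2 + 0.34·π_3
Solving with the normalization constraint gives π = (0.3715, 0.3775, 0.2510).
So the stationary probability of Running is 0.2510.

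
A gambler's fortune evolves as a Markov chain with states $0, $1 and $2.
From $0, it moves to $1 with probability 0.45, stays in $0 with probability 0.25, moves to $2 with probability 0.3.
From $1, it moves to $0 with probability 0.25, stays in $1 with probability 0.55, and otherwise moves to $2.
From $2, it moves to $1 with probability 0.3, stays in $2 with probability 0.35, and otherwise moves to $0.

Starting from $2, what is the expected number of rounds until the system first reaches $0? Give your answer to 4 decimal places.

3.2258

Let t(s) be the expected number of rounds to first reach $0 from state s, with t($0) = 0. Conditioning on the first round:
t($1) = 1 + 0.55·t($1) + 0.2·t($2)
t($2) = 1 + 0.3·t($1) + 0.35·t($2)
Solving: t($1) = 3.6559, t($2) = 3.2258.
Expected rounds from $2 to $0: 3.2258.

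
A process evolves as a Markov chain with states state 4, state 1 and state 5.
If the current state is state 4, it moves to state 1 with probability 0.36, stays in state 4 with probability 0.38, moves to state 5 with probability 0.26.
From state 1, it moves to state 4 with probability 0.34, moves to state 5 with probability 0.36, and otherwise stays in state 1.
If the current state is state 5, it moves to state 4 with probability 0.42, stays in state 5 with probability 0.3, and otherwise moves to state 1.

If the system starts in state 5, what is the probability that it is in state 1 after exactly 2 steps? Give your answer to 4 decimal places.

0.3192

Sum over the intermediate state after 1 step:
P = P(state 5→state 4)·P(state 4→state 1) + P(state 5→state 1)·P(state 1→state 1) + P(state 5→state 5)·P(state 5→state 1)
  = 0.42×0.36 + 0.28×0.3 + 0.3×0.28
  = 0.1512 + 0.0840 + 0.0840 = 0.3192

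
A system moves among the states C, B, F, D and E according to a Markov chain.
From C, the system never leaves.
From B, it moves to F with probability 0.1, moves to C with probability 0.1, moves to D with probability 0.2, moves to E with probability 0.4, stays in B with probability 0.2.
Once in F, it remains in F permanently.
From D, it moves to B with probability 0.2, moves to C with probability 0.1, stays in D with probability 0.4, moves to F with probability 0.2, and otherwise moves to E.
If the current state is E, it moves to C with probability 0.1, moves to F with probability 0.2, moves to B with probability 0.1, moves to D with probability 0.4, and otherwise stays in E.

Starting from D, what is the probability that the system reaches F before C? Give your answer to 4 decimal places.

0.6450

Let h(s) be the probability of absorption at F starting from transient state s. Then h(F) = 1 and h(C) = 0. By first-step analysis:
h(B) = 0.1·0 + 0.2·h(B) + 0.1·1 + 0.2·h(D) + 0.4·h(E)
h(D) = 0.1·0 + 0.2·h(B) + 0.2·1 + 0.4·h(D) + 0.1·h(E)
h(E) = 0.1·0 + 0.1·h(B) + 0.2·1 + 0.4·h(D) + 0.2·h(E)
Solving: h(B) = 0.6107, h(D) = 0.6450, h(E) = 0.6489.
Starting from D, the probability is 0.6450.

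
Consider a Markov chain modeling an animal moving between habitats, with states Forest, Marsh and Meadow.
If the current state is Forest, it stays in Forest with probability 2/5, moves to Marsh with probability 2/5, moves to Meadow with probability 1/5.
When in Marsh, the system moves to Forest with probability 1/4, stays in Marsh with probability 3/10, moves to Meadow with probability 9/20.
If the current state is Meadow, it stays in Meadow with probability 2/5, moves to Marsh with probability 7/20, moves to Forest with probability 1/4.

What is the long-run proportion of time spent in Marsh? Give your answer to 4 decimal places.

Let the stationary distribution be π with π = πP and π_1 + π_2 + π_3 = 1.
π_1 = 0.4·π_1 + 0.25·π_2 + 0.25·π_3
π_2 = 0.4·π_1 + 0.3·π_2 + 0.35·π_3
Solving with the normalization constraint gives π = (0.2941, 0.3473, 0.3585).
So the stationary probability of Marsh is 0.3473.

0.3473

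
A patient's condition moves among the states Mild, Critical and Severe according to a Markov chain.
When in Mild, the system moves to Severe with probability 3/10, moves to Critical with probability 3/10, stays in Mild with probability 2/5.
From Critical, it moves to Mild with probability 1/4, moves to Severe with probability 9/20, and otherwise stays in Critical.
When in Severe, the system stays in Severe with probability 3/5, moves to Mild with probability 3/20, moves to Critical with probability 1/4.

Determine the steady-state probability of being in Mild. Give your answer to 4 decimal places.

Let the stationary distribution be π with π = πP and π_1 + π_2 + π_3 = 1.
π_1 = 0.4·π_1 + 0.25·π_2 + 0.15·π_3
π_2 = 0.3·π_1 + 0.3·π_2 + 0.25·π_3
Solving with the normalization constraint gives π = (0.2367, 0.2756, 0.4876).
So the stationary probability of Mild is 0.2367.

0.2367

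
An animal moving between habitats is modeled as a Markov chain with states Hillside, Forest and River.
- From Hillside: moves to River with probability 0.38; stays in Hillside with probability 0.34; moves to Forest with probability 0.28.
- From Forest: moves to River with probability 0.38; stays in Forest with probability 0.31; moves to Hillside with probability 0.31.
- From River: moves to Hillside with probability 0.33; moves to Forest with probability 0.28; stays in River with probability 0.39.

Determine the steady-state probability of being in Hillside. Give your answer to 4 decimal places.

Let the stationary distribution be π with π = πP and π_1 + π_2 + π_3 = 1.
π_1 = 0.34·π_1 + 0.31·π_2 + 0.33·π_3
π_2 = 0.28·π_1 + 0.31·π_2 + 0.28·π_3
Solving with the normalization constraint gives π = (0.3275, 0.2887, 0.3838).
So the stationary probability of Hillside is 0.3275.

0.3275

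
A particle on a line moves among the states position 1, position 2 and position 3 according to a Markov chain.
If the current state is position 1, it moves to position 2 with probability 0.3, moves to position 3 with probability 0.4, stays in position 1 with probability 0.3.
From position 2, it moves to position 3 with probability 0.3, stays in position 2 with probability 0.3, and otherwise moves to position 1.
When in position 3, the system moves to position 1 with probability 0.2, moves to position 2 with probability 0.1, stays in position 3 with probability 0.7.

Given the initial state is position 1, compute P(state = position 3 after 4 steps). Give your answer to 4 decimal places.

Propagate the distribution vector 4 steps from position 1.
After 0 steps: (1.0000, 0.0000, 0.0000)
After 1 step: (0.3000, 0.3000, 0.4000)
After 2 steps: (0.2900, 0.2200, 0.4900)
After 3 steps: (0.2730, 0.2020, 0.5250)
After 4 steps: (0.2677, 0.1950, 0.5373)
P(in position 3 after 4 steps) = 0.5373

0.5373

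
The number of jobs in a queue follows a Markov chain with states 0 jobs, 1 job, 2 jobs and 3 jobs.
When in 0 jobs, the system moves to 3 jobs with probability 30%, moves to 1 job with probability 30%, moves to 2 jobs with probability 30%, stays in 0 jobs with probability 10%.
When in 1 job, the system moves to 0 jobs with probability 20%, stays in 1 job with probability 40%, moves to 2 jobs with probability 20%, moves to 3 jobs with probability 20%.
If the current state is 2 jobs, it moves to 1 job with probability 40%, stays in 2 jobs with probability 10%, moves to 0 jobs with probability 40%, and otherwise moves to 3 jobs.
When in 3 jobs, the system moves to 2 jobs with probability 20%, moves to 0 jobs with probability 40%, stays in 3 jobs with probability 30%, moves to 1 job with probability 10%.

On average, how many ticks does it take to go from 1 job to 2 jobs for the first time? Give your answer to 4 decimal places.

4.4907

Let t(s) be the expected number of ticks to first reach 2 jobs from state s, with t(2 jobs) = 0. Conditioning on the first tick:
t(0 jobs) = 1 + 0.1·t(0 jobs) + 0.3·t(1 job) + 0.3·t(3 jobs)
t(1 job) = 1 + 0.2·t(0 jobs) + 0.4·t(1 job) + 0.2·t(3 jobs)
t(3 jobs) = 1 + 0.4·t(0 jobs) + 0.1·t(1 job) + 0.3·t(3 jobs)
Solving: t(0 jobs) = 4.0741, t(1 job) = 4.4907, t(3 jobs) = 4.3981.
Expected ticks from 1 job to 2 jobs: 4.4907.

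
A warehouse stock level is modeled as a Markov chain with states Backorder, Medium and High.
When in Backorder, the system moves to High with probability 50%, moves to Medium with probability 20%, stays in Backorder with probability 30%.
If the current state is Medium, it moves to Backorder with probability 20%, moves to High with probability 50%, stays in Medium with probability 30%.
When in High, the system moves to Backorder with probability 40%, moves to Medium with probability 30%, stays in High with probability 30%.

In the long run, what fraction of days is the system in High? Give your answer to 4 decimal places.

0.4167

Let the stationary distribution be π with π = πP and π_1 + π_2 + π_3 = 1.
π_1 = 0.3·π_1 + 0.2·π_2 + 0.4·π_3
π_2 = 0.2·π_1 + 0.3·π_2 + 0.3·π_3
Solving with the normalization constraint gives π = (0.3148, 0.2685, 0.4167).
So the stationary probability of High is 0.4167.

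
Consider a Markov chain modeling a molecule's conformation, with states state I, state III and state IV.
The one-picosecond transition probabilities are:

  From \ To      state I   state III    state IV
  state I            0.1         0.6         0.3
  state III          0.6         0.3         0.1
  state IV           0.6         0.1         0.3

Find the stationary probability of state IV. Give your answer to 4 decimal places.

Let the stationary distribution be π with π = πP and π_1 + π_2 + π_3 = 1.
π_1 = 0.1·π_1 + 0.6·π_2 + 0.6·π_3
π_2 = 0.6·π_1 + 0.3·π_2 + 0.1·π_3
Solving with the normalization constraint gives π = (0.4000, 0.3750, 0.2250).
So the stationary probability of state IV is 0.2250.

0.2250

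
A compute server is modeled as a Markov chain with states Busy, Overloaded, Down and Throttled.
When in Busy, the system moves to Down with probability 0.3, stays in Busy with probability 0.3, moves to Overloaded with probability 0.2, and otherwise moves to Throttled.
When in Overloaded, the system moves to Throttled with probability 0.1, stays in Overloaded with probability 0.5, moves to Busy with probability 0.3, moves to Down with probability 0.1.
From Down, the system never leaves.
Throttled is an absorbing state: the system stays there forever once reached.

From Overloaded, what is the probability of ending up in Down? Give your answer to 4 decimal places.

Let h(s) be the probability of absorption at Down starting from transient state s. Then h(Down) = 1 and h(Throttled) = 0. By first-step analysis:
h(Busy) = 0.3·h(Busy) + 0.2·h(Overloaded) + 0.3·1 + 0.2·0
h(Overloaded) = 0.3·h(Busy) + 0.5·h(Overloaded) + 0.1·1 + 0.1·0
Solving: h(Busy) = 0.5862, h(Overloaded) = 0.5517.
Starting from Overloaded, the probability is 0.5517.

0.5517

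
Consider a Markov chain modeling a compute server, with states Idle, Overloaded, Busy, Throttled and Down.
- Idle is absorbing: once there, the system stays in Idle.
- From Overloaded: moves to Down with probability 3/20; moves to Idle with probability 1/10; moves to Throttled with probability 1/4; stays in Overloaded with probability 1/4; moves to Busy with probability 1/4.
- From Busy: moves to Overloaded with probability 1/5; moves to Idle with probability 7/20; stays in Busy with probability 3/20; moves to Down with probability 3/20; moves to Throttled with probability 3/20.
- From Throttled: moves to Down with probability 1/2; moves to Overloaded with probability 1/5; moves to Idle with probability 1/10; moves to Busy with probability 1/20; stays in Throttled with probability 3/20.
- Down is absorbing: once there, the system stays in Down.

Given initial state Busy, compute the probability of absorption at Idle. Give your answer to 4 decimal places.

0.5482

Let h(s) be the probability of absorption at Idle starting from transient state s. Then h(Idle) = 1 and h(Down) = 0. By first-step analysis:
h(Overloaded) = 0.1·1 + 0.25·h(Overloaded) + 0.25·h(Busy) + 0.25·h(Throttled) + 0.15·0
h(Busy) = 0.35·1 + 0.2·h(Overloaded) + 0.15·h(Busy) + 0.15·h(Throttled) + 0.15·0
h(Throttled) = 0.1·1 + 0.2·h(Overloaded) + 0.05·h(Busy) + 0.15·h(Throttled) + 0.5·0
Solving: h(Overloaded) = 0.3972, h(Busy) = 0.5482, h(Throttled) = 0.2433.
Starting from Busy, the probability is 0.5482.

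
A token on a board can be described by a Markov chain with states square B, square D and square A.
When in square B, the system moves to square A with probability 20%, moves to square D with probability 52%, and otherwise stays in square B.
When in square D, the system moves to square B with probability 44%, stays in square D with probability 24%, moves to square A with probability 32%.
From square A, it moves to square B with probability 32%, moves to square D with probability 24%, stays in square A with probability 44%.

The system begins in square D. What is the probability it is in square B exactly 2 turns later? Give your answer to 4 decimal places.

Sum over the intermediate state after 1 turn:
P = P(square D→square B)·P(square B→square B) + P(square D→square D)·P(square D→square B) + P(square D→square A)·P(square A→square B)
  = 0.44×0.28 + 0.24×0.44 + 0.32×0.32
  = 0.1232 + 0.1056 + 0.1024 = 0.3312

0.3312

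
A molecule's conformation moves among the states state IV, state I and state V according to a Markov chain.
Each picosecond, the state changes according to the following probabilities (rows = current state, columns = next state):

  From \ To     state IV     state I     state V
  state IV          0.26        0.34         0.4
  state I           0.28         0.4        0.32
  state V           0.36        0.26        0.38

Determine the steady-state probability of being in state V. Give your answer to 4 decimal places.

Let the stationary distribution be π with π = πP and π_1 + π_2 + π_3 = 1.
π_1 = 0.26·π_1 + 0.28·π_2 + 0.36·π_3
π_2 = 0.34·π_1 + 0.4·π_2 + 0.26·π_3
Solving with the normalization constraint gives π = (0.3032, 0.3305, 0.3662).
So the stationary probability of state V is 0.3662.

0.3662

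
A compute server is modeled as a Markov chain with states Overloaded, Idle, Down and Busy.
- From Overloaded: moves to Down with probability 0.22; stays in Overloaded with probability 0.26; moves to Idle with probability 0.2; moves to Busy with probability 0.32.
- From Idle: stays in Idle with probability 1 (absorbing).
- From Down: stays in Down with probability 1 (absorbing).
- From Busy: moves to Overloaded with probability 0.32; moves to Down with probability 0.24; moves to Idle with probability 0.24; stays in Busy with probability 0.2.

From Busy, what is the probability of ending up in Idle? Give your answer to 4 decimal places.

0.4935

Let h(s) be the probability of absorption at Idle starting from transient state s. Then h(Idle) = 1 and h(Down) = 0. By first-step analysis:
h(Overloaded) = 0.26·h(Overloaded) + 0.2·1 + 0.22·0 + 0.32·h(Busy)
h(Busy) = 0.32·h(Overloaded) + 0.24·1 + 0.24·0 + 0.2·h(Busy)
Solving: h(Overloaded) = 0.4837, h(Busy) = 0.4935.
Starting from Busy, the probability is 0.4935.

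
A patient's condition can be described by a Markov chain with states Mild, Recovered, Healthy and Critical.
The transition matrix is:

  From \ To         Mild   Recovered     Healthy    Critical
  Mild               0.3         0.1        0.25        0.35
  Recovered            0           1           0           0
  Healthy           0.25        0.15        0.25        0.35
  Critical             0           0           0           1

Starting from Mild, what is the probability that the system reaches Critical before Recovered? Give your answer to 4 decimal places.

Let h(s) be the probability of absorption at Critical starting from transient state s. Then h(Critical) = 1 and h(Recovered) = 0. By first-step analysis:
h(Mild) = 0.3·h(Mild) + 0.1·0 + 0.25·h(Healthy) + 0.35·1
h(Healthy) = 0.25·h(Mild) + 0.15·0 + 0.25·h(Healthy) + 0.35·1
Solving: h(Mild) = 0.7568, h(Healthy) = 0.7189.
Starting from Mild, the probability is 0.7568.

0.7568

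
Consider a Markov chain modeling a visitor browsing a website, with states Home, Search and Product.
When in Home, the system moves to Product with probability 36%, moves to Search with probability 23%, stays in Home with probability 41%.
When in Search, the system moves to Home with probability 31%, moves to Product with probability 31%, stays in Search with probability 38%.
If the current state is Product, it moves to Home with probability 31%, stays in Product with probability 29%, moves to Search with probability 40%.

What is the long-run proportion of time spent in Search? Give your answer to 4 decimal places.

0.3347

Let the stationary distribution be π with π = πP and π_1 + π_2 + π_3 = 1.
π_1 = 0.41·π_1 + 0.31·π_2 + 0.31·π_3
π_2 = 0.23·π_1 + 0.38·π_2 + 0.4·π_3
Solving with the normalization constraint gives π = (0.3444, 0.3347, 0.3208).
So the stationary probability of Search is 0.3347.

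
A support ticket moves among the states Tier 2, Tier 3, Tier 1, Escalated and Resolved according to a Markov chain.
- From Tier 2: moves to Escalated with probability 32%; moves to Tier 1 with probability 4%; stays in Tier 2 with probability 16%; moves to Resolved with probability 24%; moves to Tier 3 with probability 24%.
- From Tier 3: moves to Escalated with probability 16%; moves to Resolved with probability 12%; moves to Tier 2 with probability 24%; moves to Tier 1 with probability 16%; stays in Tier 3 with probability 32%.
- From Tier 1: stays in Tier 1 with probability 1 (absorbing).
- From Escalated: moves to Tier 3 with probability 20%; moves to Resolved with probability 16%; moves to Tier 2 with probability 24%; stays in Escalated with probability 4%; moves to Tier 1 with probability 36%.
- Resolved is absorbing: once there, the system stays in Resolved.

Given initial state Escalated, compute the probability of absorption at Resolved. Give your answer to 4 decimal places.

0.4107

Let h(s) be the probability of absorption at Resolved starting from transient state s. Then h(Resolved) = 1 and h(Tier 1) = 0. By first-step analysis:
h(Tier 2) = 0.16·h(Tier 2) + 0.24·h(Tier 3) + 0.04·0 + 0.32·h(Escalated) + 0.24·1
h(Tier 3) = 0.24·h(Tier 2) + 0.32·h(Tier 3) + 0.16·0 + 0.16·h(Escalated) + 0.12·1
h(Escalated) = 0.24·h(Tier 2) + 0.2·h(Tier 3) + 0.36·0 + 0.04·h(Escalated) + 0.16·1
Solving: h(Tier 2) = 0.5786, h(Tier 3) = 0.4773, h(Escalated) = 0.4107.
Starting from Escalated, the probability is 0.4107.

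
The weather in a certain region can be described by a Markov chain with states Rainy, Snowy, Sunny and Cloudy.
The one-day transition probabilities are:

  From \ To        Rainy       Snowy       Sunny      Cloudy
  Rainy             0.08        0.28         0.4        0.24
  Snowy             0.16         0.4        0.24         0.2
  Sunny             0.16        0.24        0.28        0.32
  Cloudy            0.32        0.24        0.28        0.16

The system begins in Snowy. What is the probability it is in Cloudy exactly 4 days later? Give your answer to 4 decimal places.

0.2327

Propagate the distribution vector 4 days from Snowy.
After 0 days: (0.0000, 1.0000, 0.0000, 0.0000)
After 1 day: (0.1600, 0.4000, 0.2400, 0.2000)
After 2 days: (0.1792, 0.3104, 0.2832, 0.2272)
After 3 days: (0.1820, 0.2968, 0.2891, 0.2321)
After 4 days: (0.1826, 0.2948, 0.2900, 0.2327)
P(in Cloudy after 4 days) = 0.2327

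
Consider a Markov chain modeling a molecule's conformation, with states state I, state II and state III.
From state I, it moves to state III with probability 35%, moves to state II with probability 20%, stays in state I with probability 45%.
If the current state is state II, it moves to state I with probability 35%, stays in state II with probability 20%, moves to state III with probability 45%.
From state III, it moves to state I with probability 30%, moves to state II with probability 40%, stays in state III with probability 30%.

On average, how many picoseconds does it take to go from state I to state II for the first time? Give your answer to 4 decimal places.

Let t(s) be the expected number of picoseconds to first reach state II from state s, with t(state II) = 0. Conditioning on the first picosecond:
t(state I) = 1 + 0.45·t(state I) + 0.35·t(state III)
t(state III) = 1 + 0.3·t(state I) + 0.3·t(state III)
Solving: t(state I) = 3.7500, t(state III) = 3.0357.
Expected picoseconds from state I to state II: 3.7500.

3.7500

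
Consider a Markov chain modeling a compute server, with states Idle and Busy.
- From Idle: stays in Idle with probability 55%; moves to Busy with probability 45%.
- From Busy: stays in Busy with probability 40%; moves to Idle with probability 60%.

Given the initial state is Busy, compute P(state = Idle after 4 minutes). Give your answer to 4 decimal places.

Propagate the distribution vector 4 minutes from Busy.
After 0 minutes: (0.0000, 1.0000)
After 1 minute: (0.6000, 0.4000)
After 2 minutes: (0.5700, 0.4300)
After 3 minutes: (0.5715, 0.4285)
After 4 minutes: (0.5714, 0.4286)
P(in Idle after 4 minutes) = 0.5714

0.5714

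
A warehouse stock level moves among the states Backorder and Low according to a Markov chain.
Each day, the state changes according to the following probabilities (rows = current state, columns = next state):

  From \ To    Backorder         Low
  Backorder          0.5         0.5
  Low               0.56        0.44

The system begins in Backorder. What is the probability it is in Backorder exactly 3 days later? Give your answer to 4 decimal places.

0.5282

Propagate the distribution vector 3 days from Backorder.
After 0 days: (1.0000, 0.0000)
After 1 day: (0.5000, 0.5000)
After 2 days: (0.5300, 0.4700)
After 3 days: (0.5282, 0.4718)
P(in Backorder after 3 days) = 0.5282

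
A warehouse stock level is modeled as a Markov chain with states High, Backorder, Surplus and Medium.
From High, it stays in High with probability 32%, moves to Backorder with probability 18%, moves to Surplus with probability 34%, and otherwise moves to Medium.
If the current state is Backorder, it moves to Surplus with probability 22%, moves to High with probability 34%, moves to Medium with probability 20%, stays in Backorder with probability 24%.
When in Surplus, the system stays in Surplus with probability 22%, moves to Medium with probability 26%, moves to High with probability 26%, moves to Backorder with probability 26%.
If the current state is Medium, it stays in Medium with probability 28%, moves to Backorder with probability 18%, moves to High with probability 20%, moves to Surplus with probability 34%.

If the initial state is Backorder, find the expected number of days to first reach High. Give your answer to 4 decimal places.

Let t(s) be the expected number of days to first reach High from state s, with t(High) = 0. Conditioning on the first day:
t(Backorder) = 1 + 0.24·t(Backorder) + 0.22·t(Surplus) + 0.2·t(Medium)
t(Surplus) = 1 + 0.26·t(Backorder) + 0.22·t(Surplus) + 0.26·t(Medium)
t(Medium) = 1 + 0.18·t(Backorder) + 0.34·t(Surplus) + 0.28·t(Medium)
Solving: t(Backorder) = 3.4788, t(Surplus) = 3.7913, t(Medium) = 4.0489.
Expected days from Backorder to High: 3.4788.

3.4788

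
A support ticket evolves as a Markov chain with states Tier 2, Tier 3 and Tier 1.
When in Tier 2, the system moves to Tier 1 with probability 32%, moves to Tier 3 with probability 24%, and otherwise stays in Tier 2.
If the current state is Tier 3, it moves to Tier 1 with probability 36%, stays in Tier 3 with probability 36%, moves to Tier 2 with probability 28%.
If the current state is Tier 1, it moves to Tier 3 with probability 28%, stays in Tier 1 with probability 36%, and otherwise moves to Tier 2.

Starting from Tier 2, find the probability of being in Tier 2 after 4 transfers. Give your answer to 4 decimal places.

Propagate the distribution vector 4 transfers from Tier 2.
After 0 transfers: (1.0000, 0.0000, 0.0000)
After 1 transfer: (0.4400, 0.2400, 0.3200)
After 2 transfers: (0.3760, 0.2816, 0.3424)
After 3 transfers: (0.3676, 0.2875, 0.3450)
After 4 transfers: (0.3664, 0.2883, 0.3453)
P(in Tier 2 after 4 transfers) = 0.3664

0.3664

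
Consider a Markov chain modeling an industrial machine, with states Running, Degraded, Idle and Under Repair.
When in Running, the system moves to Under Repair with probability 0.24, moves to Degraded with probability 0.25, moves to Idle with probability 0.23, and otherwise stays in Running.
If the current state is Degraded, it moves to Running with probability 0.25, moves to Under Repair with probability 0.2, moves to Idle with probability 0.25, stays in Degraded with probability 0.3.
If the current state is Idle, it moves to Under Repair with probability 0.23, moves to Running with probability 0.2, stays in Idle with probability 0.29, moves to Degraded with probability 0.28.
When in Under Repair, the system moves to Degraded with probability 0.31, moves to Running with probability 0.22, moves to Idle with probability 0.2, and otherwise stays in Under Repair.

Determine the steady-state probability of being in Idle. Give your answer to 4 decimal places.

0.2433

Let the stationary distribution be π with π = πP and π_1 + π_2 + π_3 + π_4 = 1.
π_1 = 0.28·π_1 + 0.25·π_2 + 0.2·π_3 + 0.22·π_4
π_2 = 0.25·π_1 + 0.3·π_2 + 0.28·π_3 + 0.31·π_4
π_3 = 0.23·π_1 + 0.25·π_2 + 0.29·π_3 + 0.2·π_4
Solving with the normalization constraint gives π = (0.2380, 0.2856, 0.2433, 0.2331).
So the stationary probability of Idle is 0.2433.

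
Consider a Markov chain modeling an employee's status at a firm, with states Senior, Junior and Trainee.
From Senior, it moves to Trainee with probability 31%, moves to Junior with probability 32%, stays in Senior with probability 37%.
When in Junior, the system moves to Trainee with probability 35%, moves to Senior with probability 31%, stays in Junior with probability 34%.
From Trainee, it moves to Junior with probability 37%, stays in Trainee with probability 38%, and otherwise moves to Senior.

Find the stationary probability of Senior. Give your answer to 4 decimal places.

0.3076

Let the stationary distribution be π with π = πP and π_1 + π_2 + π_3 = 1.
π_1 = 0.37·π_1 + 0.31·π_2 + 0.25·π_3
π_2 = 0.32·π_1 + 0.34·π_2 + 0.37·π_3
Solving with the normalization constraint gives π = (0.3076, 0.3443, 0.3481).
So the stationary probability of Senior is 0.3076.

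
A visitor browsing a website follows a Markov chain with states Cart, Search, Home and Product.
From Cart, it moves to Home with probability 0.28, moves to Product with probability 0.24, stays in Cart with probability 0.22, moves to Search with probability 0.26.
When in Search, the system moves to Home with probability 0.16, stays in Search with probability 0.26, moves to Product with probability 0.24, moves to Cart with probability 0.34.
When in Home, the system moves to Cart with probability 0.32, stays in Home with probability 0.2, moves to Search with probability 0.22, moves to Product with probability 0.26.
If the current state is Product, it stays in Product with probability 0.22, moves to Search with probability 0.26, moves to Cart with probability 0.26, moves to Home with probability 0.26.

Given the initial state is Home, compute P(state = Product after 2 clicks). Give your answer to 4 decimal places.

0.2388

Propagate the distribution vector 2 clicks from Home.
After 0 clicks: (0.0000, 0.0000, 1.0000, 0.0000)
After 1 click: (0.3200, 0.2200, 0.2000, 0.2600)
After 2 clicks: (0.2768, 0.2520, 0.2324, 0.2388)
P(in Product after 2 clicks) = 0.2388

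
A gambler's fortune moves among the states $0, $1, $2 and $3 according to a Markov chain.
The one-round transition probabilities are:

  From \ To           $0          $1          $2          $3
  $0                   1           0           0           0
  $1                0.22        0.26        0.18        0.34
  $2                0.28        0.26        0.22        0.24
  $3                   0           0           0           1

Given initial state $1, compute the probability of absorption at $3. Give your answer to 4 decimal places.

Let h(s) be the probability of absorption at $3 starting from transient state s. Then h($3) = 1 and h($0) = 0. By first-step analysis:
h($1) = 0.22·0 + 0.26·h($1) + 0.18·h($2) + 0.34·1
h($2) = 0.28·0 + 0.26·h($1) + 0.22·h($2) + 0.24·1
Solving: h($1) = 0.5814, h($2) = 0.5015.
Starting from $1, the probability is 0.5814.

0.5814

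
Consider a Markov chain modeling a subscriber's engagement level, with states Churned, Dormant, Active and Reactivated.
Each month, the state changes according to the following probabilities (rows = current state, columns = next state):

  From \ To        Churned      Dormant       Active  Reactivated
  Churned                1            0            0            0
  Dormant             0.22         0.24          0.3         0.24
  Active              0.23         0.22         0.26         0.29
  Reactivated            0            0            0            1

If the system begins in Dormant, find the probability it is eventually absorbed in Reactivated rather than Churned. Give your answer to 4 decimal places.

0.5330

Let h(s) be the probability of absorption at Reactivated starting from transient state s. Then h(Reactivated) = 1 and h(Churned) = 0. By first-step analysis:
h(Dormant) = 0.22·0 + 0.24·h(Dormant) + 0.3·h(Active) + 0.24·1
h(Active) = 0.23·0 + 0.22·h(Dormant) + 0.26·h(Active) + 0.29·1
Solving: h(Dormant) = 0.5330, h(Active) = 0.5504.
Starting from Dormant, the probability is 0.5330.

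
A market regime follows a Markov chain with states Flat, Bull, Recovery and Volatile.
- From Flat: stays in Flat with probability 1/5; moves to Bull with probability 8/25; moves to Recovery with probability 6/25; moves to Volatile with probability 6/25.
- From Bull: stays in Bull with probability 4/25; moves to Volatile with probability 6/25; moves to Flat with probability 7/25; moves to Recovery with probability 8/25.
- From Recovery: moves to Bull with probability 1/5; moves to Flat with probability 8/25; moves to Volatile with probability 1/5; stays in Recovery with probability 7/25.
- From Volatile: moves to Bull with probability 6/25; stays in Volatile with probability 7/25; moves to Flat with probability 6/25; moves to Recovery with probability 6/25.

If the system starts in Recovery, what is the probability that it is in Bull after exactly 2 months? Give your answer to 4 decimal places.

0.2384

Propagate the distribution vector 2 months from Recovery.
After 0 months: (0.0000, 0.0000, 1.0000, 0.0000)
After 1 month: (0.3200, 0.2000, 0.2800, 0.2000)
After 2 months: (0.2576, 0.2384, 0.2672, 0.2368)
P(in Bull after 2 months) = 0.2384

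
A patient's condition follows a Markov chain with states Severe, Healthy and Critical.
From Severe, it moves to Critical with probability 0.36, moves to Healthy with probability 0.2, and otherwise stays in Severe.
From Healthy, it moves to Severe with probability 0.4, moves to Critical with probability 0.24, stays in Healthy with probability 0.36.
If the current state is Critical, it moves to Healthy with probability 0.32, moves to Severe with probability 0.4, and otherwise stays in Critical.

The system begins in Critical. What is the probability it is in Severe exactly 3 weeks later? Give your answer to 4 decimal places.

Propagate the distribution vector 3 weeks from Critical.
After 0 weeks: (0.0000, 0.0000, 1.0000)
After 1 week: (0.4000, 0.3200, 0.2800)
After 2 weeks: (0.4160, 0.2848, 0.2992)
After 3 weeks: (0.4166, 0.2815, 0.3019)
P(in Severe after 3 weeks) = 0.4166

0.4166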